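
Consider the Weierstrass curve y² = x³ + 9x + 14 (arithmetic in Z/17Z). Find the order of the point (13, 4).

2P: tangent at (13, 4): λ = (3·13² + 9)/(2·4) ≡ 6/8. 8⁻¹ ≡ 15 (mod 17), so λ ≡ 6·15 ≡ 5.
  x = λ² - 13 - 13 = 25 - 26 ≡ 16; y = λ·(13 - 16) - 4 ≡ 15. → (16, 15)
3P: (16, 15) + (13, 4). λ = (4 - 15)/(13 - 16) ≡ 6/14 mod 17. 14⁻¹ ≡ 11 (mod 17) since 14·11 = 154 ≡ 1, so λ ≡ 15.
  x = λ² - 16 - 13 = 225 - 29 ≡ 9; y = λ·(16 - 9) - 15 ≡ 5. → (9, 5)
4P: (9, 5) + (13, 4). λ = (4 - 5)/(13 - 9) ≡ 16/4 mod 17. 4⁻¹ ≡ 13 (mod 17), so λ ≡ 4.
  x = λ² - 9 - 13 = 16 - 22 ≡ 11; y = λ·(9 - 11) - 5 ≡ 4. → (11, 4)
5P: (11, 4) + (13, 4). λ = (4 - 4)/(13 - 11) ≡ 0/2 mod 17. 2⁻¹ ≡ 9 (mod 17), so λ ≡ 0.
  x = λ² - 11 - 13 = 0 - 24 ≡ 10; y = λ·(11 - 10) - 4 ≡ 13. → (10, 13)
6P: (10, 13) + (13, 4). λ = (4 - 13)/(13 - 10) ≡ 8/3 mod 17. 3⁻¹ ≡ 6 (mod 17) since 3·6 = 18 ≡ 1, so λ ≡ 14.
  x = λ² - 10 - 13 = 196 - 23 ≡ 3; y = λ·(10 - 3) - 13 ≡ 0. → (3, 0)
7P: (3, 0) + (13, 4). λ = (4 - 0)/(13 - 3) ≡ 4/10 mod 17. 10⁻¹ ≡ 12 (mod 17) since 10·12 = 120 ≡ 1, so λ ≡ 14.
  x = λ² - 3 - 13 = 196 - 16 ≡ 10; y = λ·(3 - 10) - 0 ≡ 4. → (10, 4)
8P: (10, 4) + (13, 4). λ = (4 - 4)/(13 - 10) ≡ 0/3 mod 17. 3⁻¹ ≡ 6 (mod 17) since 3·6 = 18 ≡ 1, so λ ≡ 0.
  x = λ² - 10 - 13 = 0 - 23 ≡ 11; y = λ·(10 - 11) - 4 ≡ 13. → (11, 13)
9P: (11, 13) + (13, 4). λ = (4 - 13)/(13 - 11) ≡ 8/2 mod 17. 2⁻¹ ≡ 9 (mod 17), so λ ≡ 4.
  x = λ² - 11 - 13 = 16 - 24 ≡ 9; y = λ·(11 - 9) - 13 ≡ 12. → (9, 12)
10P: (9, 12) + (13, 4). λ = (4 - 12)/(13 - 9) ≡ 9/4 mod 17. 4⁻¹ ≡ 13 (mod 17), so λ ≡ 15.
  x = λ² - 9 - 13 = 225 - 22 ≡ 16; y = λ·(9 - 16) - 12 ≡ 2. → (16, 2)
11P: (16, 2) + (13, 4). λ = (4 - 2)/(13 - 16) ≡ 2/14 mod 17. 14⁻¹ ≡ 11 (mod 17) since 14·11 = 154 ≡ 1, so λ ≡ 5.
  x = λ² - 16 - 13 = 25 - 29 ≡ 13; y = λ·(16 - 13) - 2 ≡ 13. → (13, 13)
12P: (13, 13) + (13, 4): same x and y₁ ≡ -y₂, so the sum is the point at infinity.
12P = the point at infinity, so the order is 12.

12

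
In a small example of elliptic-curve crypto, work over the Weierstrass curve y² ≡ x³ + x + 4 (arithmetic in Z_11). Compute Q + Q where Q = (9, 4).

tangent at (9, 4): λ = (3·9² + 1)/(2·4) ≡ 2/8. 8⁻¹ ≡ 7 (mod 11) since 8·7 = 56 ≡ 1, so λ ≡ 2·7 ≡ 3.
  x = λ² - 9 - 9 = 9 - 18 ≡ 2; y = λ·(9 - 2) - 4 ≡ 6. → (2, 6)

(2, 6)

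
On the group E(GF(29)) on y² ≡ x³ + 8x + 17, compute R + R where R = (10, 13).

tangent at (10, 13): λ = (3·10² + 8)/(2·13) ≡ 18/26. 26⁻¹ ≡ 19 (mod 29), so λ ≡ 18·19 ≡ 23.
  x = λ² - 10 - 10 = 529 - 20 ≡ 16; y = λ·(10 - 16) - 13 ≡ 23. → (16, 23)

(16, 23)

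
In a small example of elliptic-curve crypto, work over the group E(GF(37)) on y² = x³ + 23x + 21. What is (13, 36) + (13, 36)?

(10, 20)

tangent at (13, 36): λ = (3·13² + 23)/(2·36) ≡ 12/35. 35⁻¹ ≡ 18 (mod 37) since 35·18 = 630 ≡ 1, so λ ≡ 12·18 ≡ 31.
  x = λ² - 13 - 13 = 961 - 26 ≡ 10; y = λ·(13 - 10) - 36 ≡ 20. → (10, 20)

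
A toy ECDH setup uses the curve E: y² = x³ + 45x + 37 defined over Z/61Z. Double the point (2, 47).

(1, 49)

tangent at (2, 47): λ = (3·2² + 45)/(2·47) ≡ 57/33. 33⁻¹ ≡ 37 (mod 61), so λ ≡ 57·37 ≡ 35.
  x = λ² - 2 - 2 = 1225 - 4 ≡ 1; y = λ·(2 - 1) - 47 ≡ 49. → (1, 49)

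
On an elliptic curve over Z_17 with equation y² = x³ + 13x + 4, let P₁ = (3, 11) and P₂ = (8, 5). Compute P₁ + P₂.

(2, 15)

(3, 11) + (8, 5). λ = (5 - 11)/(8 - 3) ≡ 11/5 mod 17. 5⁻¹ ≡ 7 (mod 17), so λ ≡ 9.
  x = λ² - 3 - 8 = 81 - 11 ≡ 2; y = λ·(3 - 2) - 11 ≡ 15. → (2, 15)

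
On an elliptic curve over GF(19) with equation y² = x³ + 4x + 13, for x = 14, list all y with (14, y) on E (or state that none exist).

x³ + 4x + 13 = 2813 ≡ 1 (mod 19).
Square roots of 1 mod 19: 1 and 18 (since 1² = 1 ≡ 1).

1, 18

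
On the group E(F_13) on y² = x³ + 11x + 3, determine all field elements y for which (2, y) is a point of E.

x³ + 11x + 3 = 33 ≡ 7 (mod 13).
7 is a non-residue mod 13; no y exists.

none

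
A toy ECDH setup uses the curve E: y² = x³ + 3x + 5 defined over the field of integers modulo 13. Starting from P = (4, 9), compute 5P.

Repeated addition: build up to 5P.
2P: tangent at (4, 9): λ = (3·4² + 3)/(2·9) ≡ 12/5. 5⁻¹ ≡ 8 (mod 13) since 5·8 = 40 ≡ 1, so λ ≡ 12·8 ≡ 5.
  x = λ² - 4 - 4 = 25 - 8 ≡ 4; y = λ·(4 - 4) - 9 ≡ 4. → (4, 4)
3P: (4, 4) + (4, 9): same x and y₁ ≡ -y₂, so the sum is 𝒪.
4P: 𝒪 + (4, 9) = (4, 9) (identity).
5P: tangent at (4, 9): λ = (3·4² + 3)/(2·9) ≡ 12/5. 5⁻¹ ≡ 8 (mod 13) since 5·8 = 40 ≡ 1, so λ ≡ 12·8 ≡ 5.
  x = λ² - 4 - 4 = 25 - 8 ≡ 4; y = λ·(4 - 4) - 9 ≡ 4. → (4, 4)

(4, 4)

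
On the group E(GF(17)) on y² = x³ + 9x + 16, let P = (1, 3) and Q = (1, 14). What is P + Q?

O

The two points share x = 1 and their y-coordinates satisfy 3 + 14 ≡ 0 (mod 17), so they are inverses. Their sum is the point at infinity.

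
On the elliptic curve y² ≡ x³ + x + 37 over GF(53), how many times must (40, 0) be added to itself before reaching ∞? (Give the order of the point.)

2

2P: (40, 0) + (40, 0): same x and y₁ ≡ -y₂, so the sum is ∞.
2P = ∞, so the order is 2.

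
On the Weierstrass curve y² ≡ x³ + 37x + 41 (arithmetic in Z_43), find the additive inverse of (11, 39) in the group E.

(11, 4)

-(11, 39) = (11, -39 mod 43) = (11, 4).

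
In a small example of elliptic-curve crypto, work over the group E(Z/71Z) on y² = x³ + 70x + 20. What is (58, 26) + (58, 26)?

(4, 68)

tangent at (58, 26): λ = (3·58² + 70)/(2·26) ≡ 9/52. 52⁻¹ ≡ 56 (mod 71), so λ ≡ 9·56 ≡ 7.
  x = λ² - 58 - 58 = 49 - 116 ≡ 4; y = λ·(58 - 4) - 26 ≡ 68. → (4, 68)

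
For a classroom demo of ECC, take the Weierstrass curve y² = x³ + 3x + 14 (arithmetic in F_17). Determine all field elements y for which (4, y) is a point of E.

none

x³ + 3x + 14 = 90 ≡ 5 (mod 17).
5 is a non-residue mod 17; no y exists.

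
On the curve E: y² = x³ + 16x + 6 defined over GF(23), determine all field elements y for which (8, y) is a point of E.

x³ + 16x + 6 = 646 ≡ 2 (mod 23).
Square roots of 2 mod 23: 5 and 18 (since 5² = 25 ≡ 2).

5, 18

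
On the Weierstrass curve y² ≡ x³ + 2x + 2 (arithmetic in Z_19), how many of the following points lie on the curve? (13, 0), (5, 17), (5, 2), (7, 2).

(13, 0): 0² ≡ 0, rhs ≡ 2 → off.
(5, 17): 17² ≡ 4, rhs ≡ 4 → on.
(5, 2): 2² ≡ 4, rhs ≡ 4 → on.
(7, 2): 2² ≡ 4, rhs ≡ 17 → off.

2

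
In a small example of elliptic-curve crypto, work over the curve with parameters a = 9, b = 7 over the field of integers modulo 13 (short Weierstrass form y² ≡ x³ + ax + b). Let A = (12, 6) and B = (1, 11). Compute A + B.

(12, 6) + (1, 11). λ = (11 - 6)/(1 - 12) ≡ 5/2 mod 13. 2⁻¹ ≡ 7 (mod 13), so λ ≡ 9.
  x = λ² - 12 - 1 = 81 - 13 ≡ 3; y = λ·(12 - 3) - 6 ≡ 10. → (3, 10)

(3, 10)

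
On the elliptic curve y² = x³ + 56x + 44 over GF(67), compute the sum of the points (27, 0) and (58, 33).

(27, 0) + (58, 33). λ = (33 - 0)/(58 - 27) ≡ 33/31 mod 67. 31⁻¹ ≡ 13 (mod 67) since 31·13 = 403 ≡ 1, so λ ≡ 27.
  x = λ² - 27 - 58 = 729 - 85 ≡ 41; y = λ·(27 - 41) - 0 ≡ 24. → (41, 24)

(41, 24)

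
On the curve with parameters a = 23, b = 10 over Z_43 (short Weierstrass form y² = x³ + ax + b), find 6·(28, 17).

(7, 27)

Write Q = (28, 17).
Repeated addition: build up to 6Q.
2Q: tangent at (28, 17): λ = (3·28² + 23)/(2·17) ≡ 10/34. 34⁻¹ ≡ 19 (mod 43), so λ ≡ 10·19 ≡ 18.
  x = λ² - 28 - 28 = 324 - 56 ≡ 10; y = λ·(28 - 10) - 17 ≡ 6. → (10, 6)
3Q: (10, 6) + (28, 17). λ = (17 - 6)/(28 - 10) ≡ 11/18 mod 43. 18⁻¹ ≡ 12 (mod 43), so λ ≡ 3.
  x = λ² - 10 - 28 = 9 - 38 ≡ 14; y = λ·(10 - 14) - 6 ≡ 25. → (14, 25)
4Q: (14, 25) + (28, 17). λ = (17 - 25)/(28 - 14) ≡ 35/14 mod 43. 14⁻¹ ≡ 40 (mod 43), so λ ≡ 24.
  x = λ² - 14 - 28 = 576 - 42 ≡ 18; y = λ·(14 - 18) - 25 ≡ 8. → (18, 8)
5Q: (18, 8) + (28, 17). λ = (17 - 8)/(28 - 18) ≡ 9/10 mod 43. 10⁻¹ ≡ 13 (mod 43) since 10·13 = 130 ≡ 1, so λ ≡ 31.
  x = λ² - 18 - 28 = 961 - 46 ≡ 12; y = λ·(18 - 12) - 8 ≡ 6. → (12, 6)
6Q: (12, 6) + (28, 17). λ = (17 - 6)/(28 - 12) ≡ 11/16 mod 43. 16⁻¹ ≡ 35 (mod 43), so λ ≡ 41.
  x = λ² - 12 - 28 = 1681 - 40 ≡ 7; y = λ·(12 - 7) - 6 ≡ 27. → (7, 27)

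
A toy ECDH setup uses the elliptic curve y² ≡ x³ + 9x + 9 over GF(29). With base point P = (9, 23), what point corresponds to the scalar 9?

Double-and-add on 9 = (1001)₂. Start with P = (9, 23) for the leading 1-bit.
double: tangent at (9, 23): λ = (3·9² + 9)/(2·23) ≡ 20/17. 17⁻¹ ≡ 12 (mod 29) since 17·12 = 204 ≡ 1, so λ ≡ 20·12 ≡ 8.
  x = λ² - 9 - 9 = 64 - 18 ≡ 17; y = λ·(9 - 17) - 23 ≡ 0. → (17, 0)
double: (17, 0) + (17, 0): same x and y₁ ≡ -y₂, so the sum is the point at infinity.
double: the point at infinity + the point at infinity = the point at infinity (identity).
add P: the point at infinity + (9, 23) = (9, 23) (identity).

(9, 23)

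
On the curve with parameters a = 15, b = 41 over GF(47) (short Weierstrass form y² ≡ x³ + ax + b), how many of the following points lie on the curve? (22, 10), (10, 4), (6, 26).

(22, 10): 10² ≡ 6, rhs ≡ 21 → off.
(10, 4): 4² ≡ 16, rhs ≡ 16 → on.
(6, 26): 26² ≡ 18, rhs ≡ 18 → on.

2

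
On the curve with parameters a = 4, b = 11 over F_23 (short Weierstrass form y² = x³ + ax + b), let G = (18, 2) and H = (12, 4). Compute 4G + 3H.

First 4G:
Double-and-add on 4 = (100)₂. Start with G = (18, 2) for the leading 1-bit.
double: tangent at (18, 2): λ = (3·18² + 4)/(2·2) ≡ 10/4. 4⁻¹ ≡ 6 (mod 23) since 4·6 = 24 ≡ 1, so λ ≡ 10·6 ≡ 14.
  x = λ² - 18 - 18 = 196 - 36 ≡ 22; y = λ·(18 - 22) - 2 ≡ 11. → (22, 11)
double: tangent at (22, 11): λ = (3·22² + 4)/(2·11) ≡ 7/22. 22⁻¹ ≡ 22 (mod 23) since 22·22 = 484 ≡ 1, so λ ≡ 7·22 ≡ 16.
  x = λ² - 22 - 22 = 256 - 44 ≡ 5; y = λ·(22 - 5) - 11 ≡ 8. → (5, 8)
4G = (5, 8).
Next 3H:
Repeated addition: build up to 3H.
2H: tangent at (12, 4): λ = (3·12² + 4)/(2·4) ≡ 22/8. 8⁻¹ ≡ 3 (mod 23), so λ ≡ 22·3 ≡ 20.
  x = λ² - 12 - 12 = 400 - 24 ≡ 8; y = λ·(12 - 8) - 4 ≡ 7. → (8, 7)
3H: (8, 7) + (12, 4). λ = (4 - 7)/(12 - 8) ≡ 20/4 mod 23. 4⁻¹ ≡ 6 (mod 23), so λ ≡ 5.
  x = λ² - 8 - 12 = 25 - 20 ≡ 5; y = λ·(8 - 5) - 7 ≡ 8. → (5, 8)
3H = (5, 8).
Finally 4G + 3H:
tangent at (5, 8): λ = (3·5² + 4)/(2·8) ≡ 10/16. 16⁻¹ ≡ 13 (mod 23), so λ ≡ 10·13 ≡ 15.
  x = λ² - 5 - 5 = 225 - 10 ≡ 8; y = λ·(5 - 8) - 8 ≡ 16. → (8, 16)

(8, 16)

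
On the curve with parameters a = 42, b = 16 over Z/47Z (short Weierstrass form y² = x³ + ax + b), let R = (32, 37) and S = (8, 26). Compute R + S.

(21, 17)

(32, 37) + (8, 26). λ = (26 - 37)/(8 - 32) ≡ 36/23 mod 47. 23⁻¹ ≡ 45 (mod 47) since 23·45 = 1035 ≡ 1, so λ ≡ 22.
  x = λ² - 32 - 8 = 484 - 40 ≡ 21; y = λ·(32 - 21) - 37 ≡ 17. → (21, 17)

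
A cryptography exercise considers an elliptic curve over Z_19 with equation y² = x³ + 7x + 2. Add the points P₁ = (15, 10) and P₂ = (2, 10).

(15, 10) + (2, 10). λ = (10 - 10)/(2 - 15) ≡ 0/6 mod 19. 6⁻¹ ≡ 16 (mod 19), so λ ≡ 0.
  x = λ² - 15 - 2 = 0 - 17 ≡ 2; y = λ·(15 - 2) - 10 ≡ 9. → (2, 9)

(2, 9)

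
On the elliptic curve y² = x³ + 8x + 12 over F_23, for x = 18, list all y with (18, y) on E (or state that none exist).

10, 13

x³ + 8x + 12 = 5988 ≡ 8 (mod 23).
Square roots of 8 mod 23: 10 and 13 (since 10² = 100 ≡ 8).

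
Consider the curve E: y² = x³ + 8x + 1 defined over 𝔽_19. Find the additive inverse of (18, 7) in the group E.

-(18, 7) = (18, -7 mod 19) = (18, 12).

(18, 12)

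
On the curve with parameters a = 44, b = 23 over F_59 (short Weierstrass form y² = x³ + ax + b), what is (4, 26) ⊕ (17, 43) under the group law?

(24, 25)

(4, 26) + (17, 43). λ = (43 - 26)/(17 - 4) ≡ 17/13 mod 59. 13⁻¹ ≡ 50 (mod 59), so λ ≡ 24.
  x = λ² - 4 - 17 = 576 - 21 ≡ 24; y = λ·(4 - 24) - 26 ≡ 25. → (24, 25)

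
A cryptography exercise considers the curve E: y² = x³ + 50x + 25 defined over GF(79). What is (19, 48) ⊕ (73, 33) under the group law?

(19, 48) + (73, 33). λ = (33 - 48)/(73 - 19) ≡ 64/54 mod 79. 54⁻¹ ≡ 60 (mod 79), so λ ≡ 48.
  x = λ² - 19 - 73 = 2304 - 92 ≡ 0; y = λ·(19 - 0) - 48 ≡ 74. → (0, 74)

(0, 74)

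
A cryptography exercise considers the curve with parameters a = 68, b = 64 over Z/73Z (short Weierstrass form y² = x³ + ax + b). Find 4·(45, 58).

(29, 27)

Write P = (45, 58).
Double-and-add on 4 = (100)₂. Start with P = (45, 58) for the leading 1-bit.
double: tangent at (45, 58): λ = (3·45² + 68)/(2·58) ≡ 11/43. 43⁻¹ ≡ 17 (mod 73) since 43·17 = 731 ≡ 1, so λ ≡ 11·17 ≡ 41.
  x = λ² - 45 - 45 = 1681 - 90 ≡ 58; y = λ·(45 - 58) - 58 ≡ 66. → (58, 66)
double: tangent at (58, 66): λ = (3·58² + 68)/(2·66) ≡ 13/59. 59⁻¹ ≡ 26 (mod 73), so λ ≡ 13·26 ≡ 46.
  x = λ² - 58 - 58 = 2116 - 116 ≡ 29; y = λ·(58 - 29) - 66 ≡ 27. → (29, 27)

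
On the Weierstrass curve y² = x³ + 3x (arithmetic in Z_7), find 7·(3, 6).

(3, 1)

Write Q = (3, 6).
Double-and-add on 7 = (111)₂. Start with Q = (3, 6) for the leading 1-bit.
double: tangent at (3, 6): λ = (3·3² + 3)/(2·6) ≡ 2/5. 5⁻¹ ≡ 3 (mod 7) since 5·3 = 15 ≡ 1, so λ ≡ 2·3 ≡ 6.
  x = λ² - 3 - 3 = 36 - 6 ≡ 2; y = λ·(3 - 2) - 6 ≡ 0. → (2, 0)
add Q: (2, 0) + (3, 6). λ = (6 - 0)/(3 - 2) ≡ 6/1 mod 7. 1⁻¹ ≡ 1 (mod 7), so λ ≡ 6.
  x = λ² - 2 - 3 = 36 - 5 ≡ 3; y = λ·(2 - 3) - 0 ≡ 1. → (3, 1)
double: tangent at (3, 1): λ = (3·3² + 3)/(2·1) ≡ 2/2. 2⁻¹ ≡ 4 (mod 7) since 2·4 = 8 ≡ 1, so λ ≡ 2·4 ≡ 1.
  x = λ² - 3 - 3 = 1 - 6 ≡ 2; y = λ·(3 - 2) - 1 ≡ 0. → (2, 0)
add Q: (2, 0) + (3, 6). λ = (6 - 0)/(3 - 2) ≡ 6/1 mod 7. 1⁻¹ ≡ 1 (mod 7) since 1·1 = 1 ≡ 1, so λ ≡ 6.
  x = λ² - 2 - 3 = 36 - 5 ≡ 3; y = λ·(2 - 3) - 0 ≡ 1. → (3, 1)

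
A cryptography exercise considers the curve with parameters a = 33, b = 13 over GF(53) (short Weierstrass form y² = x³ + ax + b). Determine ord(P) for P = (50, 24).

2P: tangent at (50, 24): λ = (3·50² + 33)/(2·24) ≡ 7/48. 48⁻¹ ≡ 21 (mod 53), so λ ≡ 7·21 ≡ 41.
  x = λ² - 50 - 50 = 1681 - 100 ≡ 44; y = λ·(50 - 44) - 24 ≡ 10. → (44, 10)
3P: (44, 10) + (50, 24). λ = (24 - 10)/(50 - 44) ≡ 14/6 mod 53. 6⁻¹ ≡ 9 (mod 53) since 6·9 = 54 ≡ 1, so λ ≡ 20.
  x = λ² - 44 - 50 = 400 - 94 ≡ 41; y = λ·(44 - 41) - 10 ≡ 50. → (41, 50)
4P: (41, 50) + (50, 24). λ = (24 - 50)/(50 - 41) ≡ 27/9 mod 53. 9⁻¹ ≡ 6 (mod 53) since 9·6 = 54 ≡ 1, so λ ≡ 3.
  x = λ² - 41 - 50 = 9 - 91 ≡ 24; y = λ·(41 - 24) - 50 ≡ 1. → (24, 1)
5P: (24, 1) + (50, 24). λ = (24 - 1)/(50 - 24) ≡ 23/26 mod 53. 26⁻¹ ≡ 51 (mod 53), so λ ≡ 7.
  x = λ² - 24 - 50 = 49 - 74 ≡ 28; y = λ·(24 - 28) - 1 ≡ 24. → (28, 24)
6P: (28, 24) + (50, 24). λ = (24 - 24)/(50 - 28) ≡ 0/22 mod 53. 22⁻¹ ≡ 41 (mod 53) since 22·41 = 902 ≡ 1, so λ ≡ 0.
  x = λ² - 28 - 50 = 0 - 78 ≡ 28; y = λ·(28 - 28) - 24 ≡ 29. → (28, 29)
7P: (28, 29) + (50, 24). λ = (24 - 29)/(50 - 28) ≡ 48/22 mod 53. 22⁻¹ ≡ 41 (mod 53) since 22·41 = 902 ≡ 1, so λ ≡ 7.
  x = λ² - 28 - 50 = 49 - 78 ≡ 24; y = λ·(28 - 24) - 29 ≡ 52. → (24, 52)
8P: (24, 52) + (50, 24). λ = (24 - 52)/(50 - 24) ≡ 25/26 mod 53. 26⁻¹ ≡ 51 (mod 53) since 26·51 = 1326 ≡ 1, so λ ≡ 3.
  x = λ² - 24 - 50 = 9 - 74 ≡ 41; y = λ·(24 - 41) - 52 ≡ 3. → (41, 3)
9P: (41, 3) + (50, 24). λ = (24 - 3)/(50 - 41) ≡ 21/9 mod 53. 9⁻¹ ≡ 6 (mod 53), so λ ≡ 20.
  x = λ² - 41 - 50 = 400 - 91 ≡ 44; y = λ·(41 - 44) - 3 ≡ 43. → (44, 43)
10P: (44, 43) + (50, 24). λ = (24 - 43)/(50 - 44) ≡ 34/6 mod 53. 6⁻¹ ≡ 9 (mod 53) since 6·9 = 54 ≡ 1, so λ ≡ 41.
  x = λ² - 44 - 50 = 1681 - 94 ≡ 50; y = λ·(44 - 50) - 43 ≡ 29. → (50, 29)
11P: (50, 29) + (50, 24): same x and y₁ ≡ -y₂, so the sum is O.
11P = O, so the order is 11.

11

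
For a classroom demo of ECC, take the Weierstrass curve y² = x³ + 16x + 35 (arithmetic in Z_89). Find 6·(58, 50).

(6, 76)

Write G = (58, 50).
Double-and-add on 6 = (110)₂. Start with G = (58, 50) for the leading 1-bit.
double: tangent at (58, 50): λ = (3·58² + 16)/(2·50) ≡ 51/11. 11⁻¹ ≡ 81 (mod 89), so λ ≡ 51·81 ≡ 37.
  x = λ² - 58 - 58 = 1369 - 116 ≡ 7; y = λ·(58 - 7) - 50 ≡ 57. → (7, 57)
add G: (7, 57) + (58, 50). λ = (50 - 57)/(58 - 7) ≡ 82/51 mod 89. 51⁻¹ ≡ 7 (mod 89), so λ ≡ 40.
  x = λ² - 7 - 58 = 1600 - 65 ≡ 22; y = λ·(7 - 22) - 57 ≡ 55. → (22, 55)
double: tangent at (22, 55): λ = (3·22² + 16)/(2·55) ≡ 44/21. 21⁻¹ ≡ 17 (mod 89), so λ ≡ 44·17 ≡ 36.
  x = λ² - 22 - 22 = 1296 - 44 ≡ 6; y = λ·(22 - 6) - 55 ≡ 76. → (6, 76)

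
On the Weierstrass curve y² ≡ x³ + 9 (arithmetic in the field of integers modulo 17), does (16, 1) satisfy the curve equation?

y² = 1² ≡ 1; x³ + 0x + 9 = 4105 ≡ 8 (mod 17). 1 ≠ 8.

no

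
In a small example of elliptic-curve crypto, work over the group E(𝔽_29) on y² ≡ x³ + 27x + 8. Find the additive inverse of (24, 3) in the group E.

(24, 26)

-(24, 3) = (24, -3 mod 29) = (24, 26).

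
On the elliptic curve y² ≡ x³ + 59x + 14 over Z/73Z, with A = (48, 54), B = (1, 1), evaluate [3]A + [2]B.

First 3A:
Repeated addition: build up to 3A.
2A: tangent at (48, 54): λ = (3·48² + 59)/(2·54) ≡ 36/35. 35⁻¹ ≡ 48 (mod 73), so λ ≡ 36·48 ≡ 49.
  x = λ² - 48 - 48 = 2401 - 96 ≡ 42; y = λ·(48 - 42) - 54 ≡ 21. → (42, 21)
3A: (42, 21) + (48, 54). λ = (54 - 21)/(48 - 42) ≡ 33/6 mod 73. 6⁻¹ ≡ 61 (mod 73), so λ ≡ 42.
  x = λ² - 42 - 48 = 1764 - 90 ≡ 68; y = λ·(42 - 68) - 21 ≡ 55. → (68, 55)
3A = (68, 55).
Next 2B:
Repeated addition: build up to 2B.
2B: tangent at (1, 1): λ = (3·1² + 59)/(2·1) ≡ 62/2. 2⁻¹ ≡ 37 (mod 73), so λ ≡ 62·37 ≡ 31.
  x = λ² - 1 - 1 = 961 - 2 ≡ 10; y = λ·(1 - 10) - 1 ≡ 12. → (10, 12)
2B = (10, 12).
Finally 3A + 2B:
(68, 55) + (10, 12). λ = (12 - 55)/(10 - 68) ≡ 30/15 mod 73. 15⁻¹ ≡ 39 (mod 73), so λ ≡ 2.
  x = λ² - 68 - 10 = 4 - 78 ≡ 72; y = λ·(68 - 72) - 55 ≡ 10. → (72, 10)

(72, 10)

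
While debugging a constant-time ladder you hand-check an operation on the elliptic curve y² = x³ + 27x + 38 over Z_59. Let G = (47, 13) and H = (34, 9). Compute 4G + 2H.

First 4G:
Repeated addition: build up to 4G.
2G: tangent at (47, 13): λ = (3·47² + 27)/(2·13) ≡ 46/26. 26⁻¹ ≡ 25 (mod 59), so λ ≡ 46·25 ≡ 29.
  x = λ² - 47 - 47 = 841 - 94 ≡ 39; y = λ·(47 - 39) - 13 ≡ 42. → (39, 42)
3G: (39, 42) + (47, 13). λ = (13 - 42)/(47 - 39) ≡ 30/8 mod 59. 8⁻¹ ≡ 37 (mod 59), so λ ≡ 48.
  x = λ² - 39 - 47 = 2304 - 86 ≡ 35; y = λ·(39 - 35) - 42 ≡ 32. → (35, 32)
4G: (35, 32) + (47, 13). λ = (13 - 32)/(47 - 35) ≡ 40/12 mod 59. 12⁻¹ ≡ 5 (mod 59), so λ ≡ 23.
  x = λ² - 35 - 47 = 529 - 82 ≡ 34; y = λ·(35 - 34) - 32 ≡ 50. → (34, 50)
4G = (34, 50).
Next 2H:
Repeated addition: build up to 2H.
2H: tangent at (34, 9): λ = (3·34² + 27)/(2·9) ≡ 14/18. 18⁻¹ ≡ 23 (mod 59), so λ ≡ 14·23 ≡ 27.
  x = λ² - 34 - 34 = 729 - 68 ≡ 12; y = λ·(34 - 12) - 9 ≡ 54. → (12, 54)
2H = (12, 54).
Finally 4G + 2H:
(34, 50) + (12, 54). λ = (54 - 50)/(12 - 34) ≡ 4/37 mod 59. 37⁻¹ ≡ 8 (mod 59), so λ ≡ 32.
  x = λ² - 34 - 12 = 1024 - 46 ≡ 34; y = λ·(34 - 34) - 50 ≡ 9. → (34, 9)

(34, 9)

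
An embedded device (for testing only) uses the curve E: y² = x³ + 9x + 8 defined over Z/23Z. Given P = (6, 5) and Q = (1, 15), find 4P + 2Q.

First 4P:
Double-and-add on 4 = (100)₂. Start with P = (6, 5) for the leading 1-bit.
double: tangent at (6, 5): λ = (3·6² + 9)/(2·5) ≡ 2/10. 10⁻¹ ≡ 7 (mod 23), so λ ≡ 2·7 ≡ 14.
  x = λ² - 6 - 6 = 196 - 12 ≡ 0; y = λ·(6 - 0) - 5 ≡ 10. → (0, 10)
double: tangent at (0, 10): λ = (3·0² + 9)/(2·10) ≡ 9/20. 20⁻¹ ≡ 15 (mod 23), so λ ≡ 9·15 ≡ 20.
  x = λ² - 0 - 0 = 400 - 0 ≡ 9; y = λ·(0 - 9) - 10 ≡ 17. → (9, 17)
4P = (9, 17).
Next 2Q:
Repeated addition: build up to 2Q.
2Q: tangent at (1, 15): λ = (3·1² + 9)/(2·15) ≡ 12/7. 7⁻¹ ≡ 10 (mod 23), so λ ≡ 12·10 ≡ 5.
  x = λ² - 1 - 1 = 25 - 2 ≡ 0; y = λ·(1 - 0) - 15 ≡ 13. → (0, 13)
2Q = (0, 13).
Finally 4P + 2Q:
(9, 17) + (0, 13). λ = (13 - 17)/(0 - 9) ≡ 19/14 mod 23. 14⁻¹ ≡ 5 (mod 23), so λ ≡ 3.
  x = λ² - 9 - 0 = 9 - 9 ≡ 0; y = λ·(9 - 0) - 17 ≡ 10. → (0, 10)

(0, 10)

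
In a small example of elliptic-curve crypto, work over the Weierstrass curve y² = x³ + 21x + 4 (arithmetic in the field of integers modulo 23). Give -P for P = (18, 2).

(18, 21)

-(18, 2) = (18, -2 mod 23) = (18, 21).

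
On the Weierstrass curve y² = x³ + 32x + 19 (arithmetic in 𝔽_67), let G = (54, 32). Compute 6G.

Repeated addition: build up to 6G.
2G: tangent at (54, 32): λ = (3·54² + 32)/(2·32) ≡ 3/64. 64⁻¹ ≡ 22 (mod 67) since 64·22 = 1408 ≡ 1, so λ ≡ 3·22 ≡ 66.
  x = λ² - 54 - 54 = 4356 - 108 ≡ 27; y = λ·(54 - 27) - 32 ≡ 8. → (27, 8)
3G: (27, 8) + (54, 32). λ = (32 - 8)/(54 - 27) ≡ 24/27 mod 67. 27⁻¹ ≡ 5 (mod 67), so λ ≡ 53.
  x = λ² - 27 - 54 = 2809 - 81 ≡ 48; y = λ·(27 - 48) - 8 ≡ 18. → (48, 18)
4G: (48, 18) + (54, 32). λ = (32 - 18)/(54 - 48) ≡ 14/6 mod 67. 6⁻¹ ≡ 56 (mod 67) since 6·56 = 336 ≡ 1, so λ ≡ 47.
  x = λ² - 48 - 54 = 2209 - 102 ≡ 30; y = λ·(48 - 30) - 18 ≡ 24. → (30, 24)
5G: (30, 24) + (54, 32). λ = (32 - 24)/(54 - 30) ≡ 8/24 mod 67. 24⁻¹ ≡ 14 (mod 67) since 24·14 = 336 ≡ 1, so λ ≡ 45.
  x = λ² - 30 - 54 = 2025 - 84 ≡ 65; y = λ·(30 - 65) - 24 ≡ 9. → (65, 9)
6G: (65, 9) + (54, 32). λ = (32 - 9)/(54 - 65) ≡ 23/56 mod 67. 56⁻¹ ≡ 6 (mod 67) since 56·6 = 336 ≡ 1, so λ ≡ 4.
  x = λ² - 65 - 54 = 16 - 119 ≡ 31; y = λ·(65 - 31) - 9 ≡ 60. → (31, 60)

(31, 60)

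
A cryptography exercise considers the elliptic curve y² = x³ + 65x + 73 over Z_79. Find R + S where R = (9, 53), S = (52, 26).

(9, 53) + (52, 26). λ = (26 - 53)/(52 - 9) ≡ 52/43 mod 79. 43⁻¹ ≡ 68 (mod 79), so λ ≡ 60.
  x = λ² - 9 - 52 = 3600 - 61 ≡ 63; y = λ·(9 - 63) - 53 ≡ 25. → (63, 25)

(63, 25)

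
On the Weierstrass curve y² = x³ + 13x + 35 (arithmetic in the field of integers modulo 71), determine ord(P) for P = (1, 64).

2P: tangent at (1, 64): λ = (3·1² + 13)/(2·64) ≡ 16/57. 57⁻¹ ≡ 5 (mod 71), so λ ≡ 16·5 ≡ 9.
  x = λ² - 1 - 1 = 81 - 2 ≡ 8; y = λ·(1 - 8) - 64 ≡ 15. → (8, 15)
3P: (8, 15) + (1, 64). λ = (64 - 15)/(1 - 8) ≡ 49/64 mod 71. 64⁻¹ ≡ 10 (mod 71) since 64·10 = 640 ≡ 1, so λ ≡ 64.
  x = λ² - 8 - 1 = 4096 - 9 ≡ 40; y = λ·(8 - 40) - 15 ≡ 67. → (40, 67)
4P: (40, 67) + (1, 64). λ = (64 - 67)/(1 - 40) ≡ 68/32 mod 71. 32⁻¹ ≡ 20 (mod 71), so λ ≡ 11.
  x = λ² - 40 - 1 = 121 - 41 ≡ 9; y = λ·(40 - 9) - 67 ≡ 61. → (9, 61)
5P: (9, 61) + (1, 64). λ = (64 - 61)/(1 - 9) ≡ 3/63 mod 71. 63⁻¹ ≡ 62 (mod 71) since 63·62 = 3906 ≡ 1, so λ ≡ 44.
  x = λ² - 9 - 1 = 1936 - 10 ≡ 9; y = λ·(9 - 9) - 61 ≡ 10. → (9, 10)
6P: (9, 10) + (1, 64). λ = (64 - 10)/(1 - 9) ≡ 54/63 mod 71. 63⁻¹ ≡ 62 (mod 71), so λ ≡ 11.
  x = λ² - 9 - 1 = 121 - 10 ≡ 40; y = λ·(9 - 40) - 10 ≡ 4. → (40, 4)
7P: (40, 4) + (1, 64). λ = (64 - 4)/(1 - 40) ≡ 60/32 mod 71. 32⁻¹ ≡ 20 (mod 71) since 32·20 = 640 ≡ 1, so λ ≡ 64.
  x = λ² - 40 - 1 = 4096 - 41 ≡ 8; y = λ·(40 - 8) - 4 ≡ 56. → (8, 56)
8P: (8, 56) + (1, 64). λ = (64 - 56)/(1 - 8) ≡ 8/64 mod 71. 64⁻¹ ≡ 10 (mod 71), so λ ≡ 9.
  x = λ² - 8 - 1 = 81 - 9 ≡ 1; y = λ·(8 - 1) - 56 ≡ 7. → (1, 7)
9P: (1, 7) + (1, 64): same x and y₁ ≡ -y₂, so the sum is 𝒪.
9P = 𝒪, so the order is 9.

9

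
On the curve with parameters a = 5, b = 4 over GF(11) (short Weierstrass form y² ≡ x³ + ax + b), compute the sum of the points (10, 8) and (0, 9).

(10, 8) + (0, 9). λ = (9 - 8)/(0 - 10) ≡ 1/1 mod 11. 1⁻¹ ≡ 1 (mod 11) since 1·1 = 1 ≡ 1, so λ ≡ 1.
  x = λ² - 10 - 0 = 1 - 10 ≡ 2; y = λ·(10 - 2) - 8 ≡ 0. → (2, 0)

(2, 0)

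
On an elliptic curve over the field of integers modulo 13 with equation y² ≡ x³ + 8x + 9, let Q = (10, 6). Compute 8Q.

Double-and-add on 8 = (1000)₂. Start with Q = (10, 6) for the leading 1-bit.
double: tangent at (10, 6): λ = (3·10² + 8)/(2·6) ≡ 9/12. 12⁻¹ ≡ 12 (mod 13), so λ ≡ 9·12 ≡ 4.
  x = λ² - 10 - 10 = 16 - 20 ≡ 9; y = λ·(10 - 9) - 6 ≡ 11. → (9, 11)
double: tangent at (9, 11): λ = (3·9² + 8)/(2·11) ≡ 4/9. 9⁻¹ ≡ 3 (mod 13), so λ ≡ 4·3 ≡ 12.
  x = λ² - 9 - 9 = 144 - 18 ≡ 9; y = λ·(9 - 9) - 11 ≡ 2. → (9, 2)
double: tangent at (9, 2): λ = (3·9² + 8)/(2·2) ≡ 4/4. 4⁻¹ ≡ 10 (mod 13) since 4·10 = 40 ≡ 1, so λ ≡ 4·10 ≡ 1.
  x = λ² - 9 - 9 = 1 - 18 ≡ 9; y = λ·(9 - 9) - 2 ≡ 11. → (9, 11)

(9, 11)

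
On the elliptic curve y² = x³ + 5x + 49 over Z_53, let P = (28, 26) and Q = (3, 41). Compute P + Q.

(16, 41)

(28, 26) + (3, 41). λ = (41 - 26)/(3 - 28) ≡ 15/28 mod 53. 28⁻¹ ≡ 36 (mod 53) since 28·36 = 1008 ≡ 1, so λ ≡ 10.
  x = λ² - 28 - 3 = 100 - 31 ≡ 16; y = λ·(28 - 16) - 26 ≡ 41. → (16, 41)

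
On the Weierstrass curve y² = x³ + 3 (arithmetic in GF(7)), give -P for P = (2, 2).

(2, 5)

-(2, 2) = (2, -2 mod 7) = (2, 5).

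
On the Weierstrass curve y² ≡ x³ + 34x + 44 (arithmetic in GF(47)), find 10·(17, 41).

(43, 19)

Write P = (17, 41).
Repeated addition: build up to 10P.
2P: tangent at (17, 41): λ = (3·17² + 34)/(2·41) ≡ 8/35. 35⁻¹ ≡ 43 (mod 47), so λ ≡ 8·43 ≡ 15.
  x = λ² - 17 - 17 = 225 - 34 ≡ 3; y = λ·(17 - 3) - 41 ≡ 28. → (3, 28)
3P: (3, 28) + (17, 41). λ = (41 - 28)/(17 - 3) ≡ 13/14 mod 47. 14⁻¹ ≡ 37 (mod 47), so λ ≡ 11.
  x = λ² - 3 - 17 = 121 - 20 ≡ 7; y = λ·(3 - 7) - 28 ≡ 22. → (7, 22)
4P: (7, 22) + (17, 41). λ = (41 - 22)/(17 - 7) ≡ 19/10 mod 47. 10⁻¹ ≡ 33 (mod 47), so λ ≡ 16.
  x = λ² - 7 - 17 = 256 - 24 ≡ 44; y = λ·(7 - 44) - 22 ≡ 44. → (44, 44)
5P: (44, 44) + (17, 41). λ = (41 - 44)/(17 - 44) ≡ 44/20 mod 47. 20⁻¹ ≡ 40 (mod 47) since 20·40 = 800 ≡ 1, so λ ≡ 21.
  x = λ² - 44 - 17 = 441 - 61 ≡ 4; y = λ·(44 - 4) - 44 ≡ 44. → (4, 44)
6P: (4, 44) + (17, 41). λ = (41 - 44)/(17 - 4) ≡ 44/13 mod 47. 13⁻¹ ≡ 29 (mod 47), so λ ≡ 7.
  x = λ² - 4 - 17 = 49 - 21 ≡ 28; y = λ·(4 - 28) - 44 ≡ 23. → (28, 23)
7P: (28, 23) + (17, 41). λ = (41 - 23)/(17 - 28) ≡ 18/36 mod 47. 36⁻¹ ≡ 17 (mod 47) since 36·17 = 612 ≡ 1, so λ ≡ 24.
  x = λ² - 28 - 17 = 576 - 45 ≡ 14; y = λ·(28 - 14) - 23 ≡ 31. → (14, 31)
8P: (14, 31) + (17, 41). λ = (41 - 31)/(17 - 14) ≡ 10/3 mod 47. 3⁻¹ ≡ 16 (mod 47) since 3·16 = 48 ≡ 1, so λ ≡ 19.
  x = λ² - 14 - 17 = 361 - 31 ≡ 1; y = λ·(14 - 1) - 31 ≡ 28. → (1, 28)
9P: (1, 28) + (17, 41). λ = (41 - 28)/(17 - 1) ≡ 13/16 mod 47. 16⁻¹ ≡ 3 (mod 47), so λ ≡ 39.
  x = λ² - 1 - 17 = 1521 - 18 ≡ 46; y = λ·(1 - 46) - 28 ≡ 3. → (46, 3)
10P: (46, 3) + (17, 41). λ = (41 - 3)/(17 - 46) ≡ 38/18 mod 47. 18⁻¹ ≡ 34 (mod 47), so λ ≡ 23.
  x = λ² - 46 - 17 = 529 - 63 ≡ 43; y = λ·(46 - 43) - 3 ≡ 19. → (43, 19)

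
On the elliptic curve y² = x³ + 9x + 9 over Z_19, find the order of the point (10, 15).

9

2P: tangent at (10, 15): λ = (3·10² + 9)/(2·15) ≡ 5/11. 11⁻¹ ≡ 7 (mod 19) since 11·7 = 77 ≡ 1, so λ ≡ 5·7 ≡ 16.
  x = λ² - 10 - 10 = 256 - 20 ≡ 8; y = λ·(10 - 8) - 15 ≡ 17. → (8, 17)
3P: (8, 17) + (10, 15). λ = (15 - 17)/(10 - 8) ≡ 17/2 mod 19. 2⁻¹ ≡ 10 (mod 19) since 2·10 = 20 ≡ 1, so λ ≡ 18.
  x = λ² - 8 - 10 = 324 - 18 ≡ 2; y = λ·(8 - 2) - 17 ≡ 15. → (2, 15)
4P: (2, 15) + (10, 15). λ = (15 - 15)/(10 - 2) ≡ 0/8 mod 19. 8⁻¹ ≡ 12 (mod 19), so λ ≡ 0.
  x = λ² - 2 - 10 = 0 - 12 ≡ 7; y = λ·(2 - 7) - 15 ≡ 4. → (7, 4)
5P: (7, 4) + (10, 15). λ = (15 - 4)/(10 - 7) ≡ 11/3 mod 19. 3⁻¹ ≡ 13 (mod 19) since 3·13 = 39 ≡ 1, so λ ≡ 10.
  x = λ² - 7 - 10 = 100 - 17 ≡ 7; y = λ·(7 - 7) - 4 ≡ 15. → (7, 15)
6P: (7, 15) + (10, 15). λ = (15 - 15)/(10 - 7) ≡ 0/3 mod 19. 3⁻¹ ≡ 13 (mod 19), so λ ≡ 0.
  x = λ² - 7 - 10 = 0 - 17 ≡ 2; y = λ·(7 - 2) - 15 ≡ 4. → (2, 4)
7P: (2, 4) + (10, 15). λ = (15 - 4)/(10 - 2) ≡ 11/8 mod 19. 8⁻¹ ≡ 12 (mod 19), so λ ≡ 18.
  x = λ² - 2 - 10 = 324 - 12 ≡ 8; y = λ·(2 - 8) - 4 ≡ 2. → (8, 2)
8P: (8, 2) + (10, 15). λ = (15 - 2)/(10 - 8) ≡ 13/2 mod 19. 2⁻¹ ≡ 10 (mod 19), so λ ≡ 16.
  x = λ² - 8 - 10 = 256 - 18 ≡ 10; y = λ·(8 - 10) - 2 ≡ 4. → (10, 4)
9P: (10, 4) + (10, 15): same x and y₁ ≡ -y₂, so the sum is O.
9P = O, so the order is 9.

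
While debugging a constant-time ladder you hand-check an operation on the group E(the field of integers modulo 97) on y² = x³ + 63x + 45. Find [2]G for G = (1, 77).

(16, 69)

tangent at (1, 77): λ = (3·1² + 63)/(2·77) ≡ 66/57. 57⁻¹ ≡ 80 (mod 97) since 57·80 = 4560 ≡ 1, so λ ≡ 66·80 ≡ 42.
  x = λ² - 1 - 1 = 1764 - 2 ≡ 16; y = λ·(1 - 16) - 77 ≡ 69. → (16, 69)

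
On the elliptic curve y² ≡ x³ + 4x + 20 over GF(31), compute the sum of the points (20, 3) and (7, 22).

(20, 3) + (7, 22). λ = (22 - 3)/(7 - 20) ≡ 19/18 mod 31. 18⁻¹ ≡ 19 (mod 31), so λ ≡ 20.
  x = λ² - 20 - 7 = 400 - 27 ≡ 1; y = λ·(20 - 1) - 3 ≡ 5. → (1, 5)

(1, 5)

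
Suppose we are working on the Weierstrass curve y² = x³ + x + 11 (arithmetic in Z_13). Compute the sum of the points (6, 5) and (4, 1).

(7, 6)

(6, 5) + (4, 1). λ = (1 - 5)/(4 - 6) ≡ 9/11 mod 13. 11⁻¹ ≡ 6 (mod 13), so λ ≡ 2.
  x = λ² - 6 - 4 = 4 - 10 ≡ 7; y = λ·(6 - 7) - 5 ≡ 6. → (7, 6)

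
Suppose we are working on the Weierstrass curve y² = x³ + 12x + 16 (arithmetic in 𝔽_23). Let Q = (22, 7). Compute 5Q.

(15, 11)

Double-and-add on 5 = (101)₂. Start with Q = (22, 7) for the leading 1-bit.
double: tangent at (22, 7): λ = (3·22² + 12)/(2·7) ≡ 15/14. 14⁻¹ ≡ 5 (mod 23) since 14·5 = 70 ≡ 1, so λ ≡ 15·5 ≡ 6.
  x = λ² - 22 - 22 = 36 - 44 ≡ 15; y = λ·(22 - 15) - 7 ≡ 12. → (15, 12)
double: tangent at (15, 12): λ = (3·15² + 12)/(2·12) ≡ 20/1. 1⁻¹ ≡ 1 (mod 23) since 1·1 = 1 ≡ 1, so λ ≡ 20·1 ≡ 20.
  x = λ² - 15 - 15 = 400 - 30 ≡ 2; y = λ·(15 - 2) - 12 ≡ 18. → (2, 18)
add Q: (2, 18) + (22, 7). λ = (7 - 18)/(22 - 2) ≡ 12/20 mod 23. 20⁻¹ ≡ 15 (mod 23) since 20·15 = 300 ≡ 1, so λ ≡ 19.
  x = λ² - 2 - 22 = 361 - 24 ≡ 15; y = λ·(2 - 15) - 18 ≡ 11. → (15, 11)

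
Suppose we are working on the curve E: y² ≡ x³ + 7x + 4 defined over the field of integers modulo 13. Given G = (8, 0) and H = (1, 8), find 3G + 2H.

(9, 9)

First 3G:
Repeated addition: build up to 3G.
2G: (8, 0) + (8, 0): same x and y₁ ≡ -y₂, so the sum is O.
3G: O + (8, 0) = (8, 0) (identity).
3G = (8, 0).
Next 2H:
Repeated addition: build up to 2H.
2H: tangent at (1, 8): λ = (3·1² + 7)/(2·8) ≡ 10/3. 3⁻¹ ≡ 9 (mod 13), so λ ≡ 10·9 ≡ 12.
  x = λ² - 1 - 1 = 144 - 2 ≡ 12; y = λ·(1 - 12) - 8 ≡ 3. → (12, 3)
2H = (12, 3).
Finally 3G + 2H:
(8, 0) + (12, 3). λ = (3 - 0)/(12 - 8) ≡ 3/4 mod 13. 4⁻¹ ≡ 10 (mod 13), so λ ≡ 4.
  x = λ² - 8 - 12 = 16 - 20 ≡ 9; y = λ·(8 - 9) - 0 ≡ 9. → (9, 9)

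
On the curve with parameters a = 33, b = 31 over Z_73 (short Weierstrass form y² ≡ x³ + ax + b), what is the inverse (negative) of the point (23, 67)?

-(23, 67) = (23, -67 mod 73) = (23, 6).

(23, 6)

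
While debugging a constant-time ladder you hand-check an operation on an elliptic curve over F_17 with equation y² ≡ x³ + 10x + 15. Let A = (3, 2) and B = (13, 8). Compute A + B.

(3, 2) + (13, 8). λ = (8 - 2)/(13 - 3) ≡ 6/10 mod 17. 10⁻¹ ≡ 12 (mod 17) since 10·12 = 120 ≡ 1, so λ ≡ 4.
  x = λ² - 3 - 13 = 16 - 16 ≡ 0; y = λ·(3 - 0) - 2 ≡ 10. → (0, 10)

(0, 10)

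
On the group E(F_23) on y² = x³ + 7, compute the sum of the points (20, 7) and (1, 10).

(4, 5)

(20, 7) + (1, 10). λ = (10 - 7)/(1 - 20) ≡ 3/4 mod 23. 4⁻¹ ≡ 6 (mod 23) since 4·6 = 24 ≡ 1, so λ ≡ 18.
  x = λ² - 20 - 1 = 324 - 21 ≡ 4; y = λ·(20 - 4) - 7 ≡ 5. → (4, 5)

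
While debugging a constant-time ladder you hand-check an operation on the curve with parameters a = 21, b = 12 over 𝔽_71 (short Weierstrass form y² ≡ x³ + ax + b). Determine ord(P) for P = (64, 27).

3

2P: tangent at (64, 27): λ = (3·64² + 21)/(2·27) ≡ 26/54. 54⁻¹ ≡ 25 (mod 71), so λ ≡ 26·25 ≡ 11.
  x = λ² - 64 - 64 = 121 - 128 ≡ 64; y = λ·(64 - 64) - 27 ≡ 44. → (64, 44)
3P: (64, 44) + (64, 27): same x and y₁ ≡ -y₂, so the sum is the point at infinity.
3P = the point at infinity, so the order is 3.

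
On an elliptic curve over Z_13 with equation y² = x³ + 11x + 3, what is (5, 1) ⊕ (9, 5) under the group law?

(0, 4)

(5, 1) + (9, 5). λ = (5 - 1)/(9 - 5) ≡ 4/4 mod 13. 4⁻¹ ≡ 10 (mod 13), so λ ≡ 1.
  x = λ² - 5 - 9 = 1 - 14 ≡ 0; y = λ·(5 - 0) - 1 ≡ 4. → (0, 4)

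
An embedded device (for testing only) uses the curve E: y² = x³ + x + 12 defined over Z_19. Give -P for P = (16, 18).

-(16, 18) = (16, -18 mod 19) = (16, 1).

(16, 1)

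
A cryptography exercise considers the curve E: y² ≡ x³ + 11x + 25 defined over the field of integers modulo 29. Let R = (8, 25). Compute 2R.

(13, 4)

tangent at (8, 25): λ = (3·8² + 11)/(2·25) ≡ 0/21. 21⁻¹ ≡ 18 (mod 29) since 21·18 = 378 ≡ 1, so λ ≡ 0·18 ≡ 0.
  x = λ² - 8 - 8 = 0 - 16 ≡ 13; y = λ·(8 - 13) - 25 ≡ 4. → (13, 4)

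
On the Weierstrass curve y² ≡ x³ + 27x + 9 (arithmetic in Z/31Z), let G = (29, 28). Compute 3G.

Repeated addition: build up to 3G.
2G: tangent at (29, 28): λ = (3·29² + 27)/(2·28) ≡ 8/25. 25⁻¹ ≡ 5 (mod 31), so λ ≡ 8·5 ≡ 9.
  x = λ² - 29 - 29 = 81 - 58 ≡ 23; y = λ·(29 - 23) - 28 ≡ 26. → (23, 26)
3G: (23, 26) + (29, 28). λ = (28 - 26)/(29 - 23) ≡ 2/6 mod 31. 6⁻¹ ≡ 26 (mod 31), so λ ≡ 21.
  x = λ² - 23 - 29 = 441 - 52 ≡ 17; y = λ·(23 - 17) - 26 ≡ 7. → (17, 7)

(17, 7)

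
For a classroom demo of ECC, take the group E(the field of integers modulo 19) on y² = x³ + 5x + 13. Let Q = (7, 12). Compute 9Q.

(5, 7)

Repeated addition: build up to 9Q.
2Q: tangent at (7, 12): λ = (3·7² + 5)/(2·12) ≡ 0/5. 5⁻¹ ≡ 4 (mod 19), so λ ≡ 0·4 ≡ 0.
  x = λ² - 7 - 7 = 0 - 14 ≡ 5; y = λ·(7 - 5) - 12 ≡ 7. → (5, 7)
3Q: (5, 7) + (7, 12). λ = (12 - 7)/(7 - 5) ≡ 5/2 mod 19. 2⁻¹ ≡ 10 (mod 19), so λ ≡ 12.
  x = λ² - 5 - 7 = 144 - 12 ≡ 18; y = λ·(5 - 18) - 7 ≡ 8. → (18, 8)
4Q: (18, 8) + (7, 12). λ = (12 - 8)/(7 - 18) ≡ 4/8 mod 19. 8⁻¹ ≡ 12 (mod 19), so λ ≡ 10.
  x = λ² - 18 - 7 = 100 - 25 ≡ 18; y = λ·(18 - 18) - 8 ≡ 11. → (18, 11)
5Q: (18, 11) + (7, 12). λ = (12 - 11)/(7 - 18) ≡ 1/8 mod 19. 8⁻¹ ≡ 12 (mod 19), so λ ≡ 12.
  x = λ² - 18 - 7 = 144 - 25 ≡ 5; y = λ·(18 - 5) - 11 ≡ 12. → (5, 12)
6Q: (5, 12) + (7, 12). λ = (12 - 12)/(7 - 5) ≡ 0/2 mod 19. 2⁻¹ ≡ 10 (mod 19), so λ ≡ 0.
  x = λ² - 5 - 7 = 0 - 12 ≡ 7; y = λ·(5 - 7) - 12 ≡ 7. → (7, 7)
7Q: (7, 7) + (7, 12): same x and y₁ ≡ -y₂, so the sum is O.
8Q: O + (7, 12) = (7, 12) (identity).
9Q: tangent at (7, 12): λ = (3·7² + 5)/(2·12) ≡ 0/5. 5⁻¹ ≡ 4 (mod 19), so λ ≡ 0·4 ≡ 0.
  x = λ² - 7 - 7 = 0 - 14 ≡ 5; y = λ·(7 - 5) - 12 ≡ 7. → (5, 7)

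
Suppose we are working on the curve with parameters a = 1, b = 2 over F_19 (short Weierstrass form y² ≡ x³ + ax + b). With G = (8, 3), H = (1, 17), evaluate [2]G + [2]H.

First 2G:
Repeated addition: build up to 2G.
2G: tangent at (8, 3): λ = (3·8² + 1)/(2·3) ≡ 3/6. 6⁻¹ ≡ 16 (mod 19), so λ ≡ 3·16 ≡ 10.
  x = λ² - 8 - 8 = 100 - 16 ≡ 8; y = λ·(8 - 8) - 3 ≡ 16. → (8, 16)
2G = (8, 16).
Next 2H:
Repeated addition: build up to 2H.
2H: tangent at (1, 17): λ = (3·1² + 1)/(2·17) ≡ 4/15. 15⁻¹ ≡ 14 (mod 19), so λ ≡ 4·14 ≡ 18.
  x = λ² - 1 - 1 = 324 - 2 ≡ 18; y = λ·(1 - 18) - 17 ≡ 0. → (18, 0)
2H = (18, 0).
Finally 2G + 2H:
(8, 16) + (18, 0). λ = (0 - 16)/(18 - 8) ≡ 3/10 mod 19. 10⁻¹ ≡ 2 (mod 19), so λ ≡ 6.
  x = λ² - 8 - 18 = 36 - 26 ≡ 10; y = λ·(8 - 10) - 16 ≡ 10. → (10, 10)

(10, 10)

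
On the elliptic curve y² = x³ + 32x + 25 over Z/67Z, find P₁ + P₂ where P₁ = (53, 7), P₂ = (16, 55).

(22, 56)

(53, 7) + (16, 55). λ = (55 - 7)/(16 - 53) ≡ 48/30 mod 67. 30⁻¹ ≡ 38 (mod 67), so λ ≡ 15.
  x = λ² - 53 - 16 = 225 - 69 ≡ 22; y = λ·(53 - 22) - 7 ≡ 56. → (22, 56)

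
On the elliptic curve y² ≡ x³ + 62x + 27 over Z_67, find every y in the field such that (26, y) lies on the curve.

none

x³ + 62x + 27 = 19215 ≡ 53 (mod 67).
53 is a non-residue mod 67; no y exists.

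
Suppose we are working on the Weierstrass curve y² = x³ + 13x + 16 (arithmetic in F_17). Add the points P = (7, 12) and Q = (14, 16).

(7, 12) + (14, 16). λ = (16 - 12)/(14 - 7) ≡ 4/7 mod 17. 7⁻¹ ≡ 5 (mod 17), so λ ≡ 3.
  x = λ² - 7 - 14 = 9 - 21 ≡ 5; y = λ·(7 - 5) - 12 ≡ 11. → (5, 11)

(5, 11)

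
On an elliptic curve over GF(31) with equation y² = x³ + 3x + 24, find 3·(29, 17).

Write P = (29, 17).
Repeated addition: build up to 3P.
2P: tangent at (29, 17): λ = (3·29² + 3)/(2·17) ≡ 15/3. 3⁻¹ ≡ 21 (mod 31), so λ ≡ 15·21 ≡ 5.
  x = λ² - 29 - 29 = 25 - 58 ≡ 29; y = λ·(29 - 29) - 17 ≡ 14. → (29, 14)
3P: (29, 14) + (29, 17): same x and y₁ ≡ -y₂, so the sum is ∞.

O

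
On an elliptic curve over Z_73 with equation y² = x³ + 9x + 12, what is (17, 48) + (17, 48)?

(39, 25)

tangent at (17, 48): λ = (3·17² + 9)/(2·48) ≡ 0/23. 23⁻¹ ≡ 54 (mod 73), so λ ≡ 0·54 ≡ 0.
  x = λ² - 17 - 17 = 0 - 34 ≡ 39; y = λ·(17 - 39) - 48 ≡ 25. → (39, 25)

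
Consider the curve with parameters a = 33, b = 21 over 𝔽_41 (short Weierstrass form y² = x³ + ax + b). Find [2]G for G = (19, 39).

tangent at (19, 39): λ = (3·19² + 33)/(2·39) ≡ 9/37. 37⁻¹ ≡ 10 (mod 41) since 37·10 = 370 ≡ 1, so λ ≡ 9·10 ≡ 8.
  x = λ² - 19 - 19 = 64 - 38 ≡ 26; y = λ·(19 - 26) - 39 ≡ 28. → (26, 28)

(26, 28)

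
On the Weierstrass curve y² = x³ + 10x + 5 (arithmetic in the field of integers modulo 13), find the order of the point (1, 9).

2P: tangent at (1, 9): λ = (3·1² + 10)/(2·9) ≡ 0/5. 5⁻¹ ≡ 8 (mod 13) since 5·8 = 40 ≡ 1, so λ ≡ 0·8 ≡ 0.
  x = λ² - 1 - 1 = 0 - 2 ≡ 11; y = λ·(1 - 11) - 9 ≡ 4. → (11, 4)
3P: (11, 4) + (1, 9). λ = (9 - 4)/(1 - 11) ≡ 5/3 mod 13. 3⁻¹ ≡ 9 (mod 13), so λ ≡ 6.
  x = λ² - 11 - 1 = 36 - 12 ≡ 11; y = λ·(11 - 11) - 4 ≡ 9. → (11, 9)
4P: (11, 9) + (1, 9). λ = (9 - 9)/(1 - 11) ≡ 0/3 mod 13. 3⁻¹ ≡ 9 (mod 13) since 3·9 = 27 ≡ 1, so λ ≡ 0.
  x = λ² - 11 - 1 = 0 - 12 ≡ 1; y = λ·(11 - 1) - 9 ≡ 4. → (1, 4)
5P: (1, 4) + (1, 9): same x and y₁ ≡ -y₂, so the sum is 𝒪.
5P = 𝒪, so the order is 5.

5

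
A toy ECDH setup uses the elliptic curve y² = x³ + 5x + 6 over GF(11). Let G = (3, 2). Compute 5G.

Repeated addition: build up to 5G.
2G: tangent at (3, 2): λ = (3·3² + 5)/(2·2) ≡ 10/4. 4⁻¹ ≡ 3 (mod 11) since 4·3 = 12 ≡ 1, so λ ≡ 10·3 ≡ 8.
  x = λ² - 3 - 3 = 64 - 6 ≡ 3; y = λ·(3 - 3) - 2 ≡ 9. → (3, 9)
3G: (3, 9) + (3, 2): same x and y₁ ≡ -y₂, so the sum is O.
4G: O + (3, 2) = (3, 2) (identity).
5G: tangent at (3, 2): λ = (3·3² + 5)/(2·2) ≡ 10/4. 4⁻¹ ≡ 3 (mod 11), so λ ≡ 10·3 ≡ 8.
  x = λ² - 3 - 3 = 64 - 6 ≡ 3; y = λ·(3 - 3) - 2 ≡ 9. → (3, 9)

(3, 9)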